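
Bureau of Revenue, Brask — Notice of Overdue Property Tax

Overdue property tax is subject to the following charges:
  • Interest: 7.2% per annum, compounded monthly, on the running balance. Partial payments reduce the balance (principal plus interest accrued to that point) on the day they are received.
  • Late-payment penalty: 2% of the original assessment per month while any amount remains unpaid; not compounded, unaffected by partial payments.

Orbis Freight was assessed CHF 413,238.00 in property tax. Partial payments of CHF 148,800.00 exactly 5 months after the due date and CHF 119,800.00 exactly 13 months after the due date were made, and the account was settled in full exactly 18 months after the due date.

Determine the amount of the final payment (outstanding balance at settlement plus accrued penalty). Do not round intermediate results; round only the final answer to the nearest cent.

Monthly rate = 7.2% ÷ 12 = 0.6%
Balance at month 5: CHF 413,238.0000 × (1 + 0.006)^5 = CHF 425,784.8010…
After CHF 148,800.00 payment: CHF 425,784.8010… − CHF 148,800.00 = CHF 276,984.8010…
Balance at month 13: CHF 276,984.8010… × (1 + 0.006)^8 = CHF 290,562.6477…
After CHF 119,800.00 payment: CHF 290,562.6477… − CHF 119,800.00 = CHF 170,762.6477…
Balance at month 18: CHF 170,762.6477… × (1 + 0.006)^5 = CHF 175,947.3717…
Penalty: 18 × 2% × CHF 413,238.00 = CHF 148,765.68
Final settlement = outstanding balance + penalty = CHF 175,947.3717… + CHF 148,765.68 = CHF 324,713.05

CHF 324,713.05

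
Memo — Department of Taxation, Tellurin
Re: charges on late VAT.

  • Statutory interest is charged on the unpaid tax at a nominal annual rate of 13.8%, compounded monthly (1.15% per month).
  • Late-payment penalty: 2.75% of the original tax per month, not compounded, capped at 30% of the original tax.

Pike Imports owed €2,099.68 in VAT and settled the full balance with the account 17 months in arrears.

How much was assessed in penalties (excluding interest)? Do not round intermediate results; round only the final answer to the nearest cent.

€629.90

Penalty (uncapped): 17 × 2.75% × €2,099.68 = €981.60…; cap = 30% × €2,099.68 = €629.90… → penalty = €629.90…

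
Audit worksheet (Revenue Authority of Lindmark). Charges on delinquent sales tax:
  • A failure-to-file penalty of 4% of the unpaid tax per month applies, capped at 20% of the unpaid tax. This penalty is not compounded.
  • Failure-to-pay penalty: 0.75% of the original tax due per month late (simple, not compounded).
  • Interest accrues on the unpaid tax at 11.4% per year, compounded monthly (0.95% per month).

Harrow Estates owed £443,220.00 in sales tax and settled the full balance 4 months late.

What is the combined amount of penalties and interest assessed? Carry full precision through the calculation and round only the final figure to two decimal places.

£101,295.69

Failure-to-file: 4 × 4% × £443,220.00 = £70,915.20 (under the 20% cap)
Failure-to-pay penalty = 0.75% × £443,220.00 × 4 mo = £13,296.60
Interest: £443,220.00 × ((1 + 0.0095)^4 − 1) = £443,220.00 × 0.0385449… = £17,083.8873…
Penalties + interest = £84,211.8000 + £17,083.8873… = £101,295.69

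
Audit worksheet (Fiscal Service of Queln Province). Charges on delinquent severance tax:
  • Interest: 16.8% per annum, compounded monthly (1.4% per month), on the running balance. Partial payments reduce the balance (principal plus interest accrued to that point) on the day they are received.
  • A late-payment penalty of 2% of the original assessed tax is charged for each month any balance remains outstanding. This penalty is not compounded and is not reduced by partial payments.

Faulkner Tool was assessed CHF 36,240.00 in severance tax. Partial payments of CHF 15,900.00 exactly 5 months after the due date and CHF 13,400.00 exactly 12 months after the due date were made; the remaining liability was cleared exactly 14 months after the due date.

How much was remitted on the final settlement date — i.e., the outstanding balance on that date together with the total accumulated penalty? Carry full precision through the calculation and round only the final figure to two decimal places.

Balance at month 5: CHF 36,240.0000 × (1 + 0.014)^5 = CHF 38,848.8318…
After CHF 15,900.00 payment: CHF 38,848.8318… − CHF 15,900.00 = CHF 22,948.8318…
Balance at month 12: CHF 22,948.8318… × (1 + 0.014)^7 = CHF 25,294.5098…
After CHF 13,400.00 payment: CHF 25,294.5098… − CHF 13,400.00 = CHF 11,894.5098…
Balance at month 14: CHF 11,894.5098… × (1 + 0.014)^2 = CHF 12,229.8874…
Penalty: 14 × 2% × CHF 36,240.00 = CHF 10,147.20
Final settlement = outstanding balance + penalty = CHF 12,229.8874… + CHF 10,147.20 = CHF 22,377.09

CHF 22,377.09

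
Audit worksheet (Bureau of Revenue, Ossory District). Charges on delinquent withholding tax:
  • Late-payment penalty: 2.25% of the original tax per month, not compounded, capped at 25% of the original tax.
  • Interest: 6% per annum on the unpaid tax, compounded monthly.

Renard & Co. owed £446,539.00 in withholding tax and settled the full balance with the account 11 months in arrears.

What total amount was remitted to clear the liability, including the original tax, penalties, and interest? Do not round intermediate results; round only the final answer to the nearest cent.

Penalty: 11 × 2.25% × £446,539.00 = £110,518.40… (below the 25% cap of £111,634.75)
Interest (6%/yr ÷ 12 = 0.5%/month): £446,539.00 × ((1 + 0.005)^11 − 1) = £25,182.9387…
Total = £446,539.00 + £110,518.4025 + £25,182.9387… = £582,240.34

£582,240.34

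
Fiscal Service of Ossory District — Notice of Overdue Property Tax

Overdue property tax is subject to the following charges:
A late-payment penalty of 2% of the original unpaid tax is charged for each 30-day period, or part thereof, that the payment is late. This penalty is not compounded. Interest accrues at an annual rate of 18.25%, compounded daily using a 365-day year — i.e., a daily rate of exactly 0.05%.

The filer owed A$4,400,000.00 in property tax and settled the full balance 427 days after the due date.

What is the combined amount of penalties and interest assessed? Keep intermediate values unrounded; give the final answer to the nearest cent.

A$2,366,924.75

Penalty periods: ⌈427/30⌉ = 15; penalty = 15 × 2% × A$4,400,000.00 = A$1,320,000.00
Interest: A$4,400,000.00 × ((1 + 0.0005)^427 − 1) = A$4,400,000.00 × 0.23793744… = A$1,046,924.7519…
Penalties + interest = A$1,320,000.0000 + A$1,046,924.7519… = A$2,366,924.75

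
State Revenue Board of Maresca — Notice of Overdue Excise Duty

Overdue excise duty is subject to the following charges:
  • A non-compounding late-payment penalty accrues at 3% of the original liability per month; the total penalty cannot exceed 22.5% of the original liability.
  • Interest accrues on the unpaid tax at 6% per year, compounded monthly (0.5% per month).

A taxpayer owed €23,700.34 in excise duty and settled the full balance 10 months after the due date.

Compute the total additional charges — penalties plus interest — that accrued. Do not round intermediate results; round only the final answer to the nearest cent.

€6,544.62

Penalty (uncapped): 10 × 3% × €23,700.34 = €7,110.10…; cap = 22.5% × €23,700.34 = €5,332.58… → penalty = €5,332.58…
Interest: €23,700.34 × ((1 + 0.005)^10 − 1) = €23,700.34 × 0.0511401… = €1,212.0385…
Penalties + interest = €5,332.5765 + €1,212.0385… = €6,544.62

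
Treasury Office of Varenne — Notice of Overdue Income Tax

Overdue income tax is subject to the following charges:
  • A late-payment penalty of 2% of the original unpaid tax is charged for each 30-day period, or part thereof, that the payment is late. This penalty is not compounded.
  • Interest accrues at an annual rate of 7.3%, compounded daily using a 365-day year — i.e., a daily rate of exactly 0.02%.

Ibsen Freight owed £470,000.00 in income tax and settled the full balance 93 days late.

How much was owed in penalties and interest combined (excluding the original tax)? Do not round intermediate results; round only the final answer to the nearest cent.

Penalty periods: ⌈93/30⌉ = 4; penalty = 4 × 2% × £470,000.00 = £37,600.00
Interest: £470,000.00 × ((1 + 0.0002)^93 − 1) = £470,000.00 × 0.01877216… = £8,822.9165…
Penalties + interest = £37,600.0000 + £8,822.9165… = £46,422.92

£46,422.92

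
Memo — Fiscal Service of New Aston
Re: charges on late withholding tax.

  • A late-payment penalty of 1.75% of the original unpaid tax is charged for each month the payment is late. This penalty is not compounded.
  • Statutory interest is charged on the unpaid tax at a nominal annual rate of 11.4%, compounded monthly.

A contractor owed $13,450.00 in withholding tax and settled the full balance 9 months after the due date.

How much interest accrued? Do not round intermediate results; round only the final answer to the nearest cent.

Interest (11.4%/yr ÷ 12 = 0.95%/month): $13,450.00 × ((1 + 0.0095)^9 − 1) = $1,194.6566…

$1,194.66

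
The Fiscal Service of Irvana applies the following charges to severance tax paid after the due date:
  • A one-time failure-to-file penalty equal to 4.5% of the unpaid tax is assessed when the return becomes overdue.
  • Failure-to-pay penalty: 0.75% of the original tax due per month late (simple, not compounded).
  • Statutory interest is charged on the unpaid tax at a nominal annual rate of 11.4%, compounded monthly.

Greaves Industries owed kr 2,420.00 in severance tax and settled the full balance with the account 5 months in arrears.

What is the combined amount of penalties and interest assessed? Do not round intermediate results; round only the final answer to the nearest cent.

kr 316.80

Failure-to-file penalty: 4.5% × kr 2,420.00 = kr 108.90
Failure-to-pay penalty: 5 × 0.75% × kr 2,420.00 = kr 90.75
Interest (11.4%/yr ÷ 12 = 0.95%/month): kr 2,420.00 × ((1 + 0.0095)^5 − 1) = kr 117.1549…
Penalties + interest = kr 199.6500 + kr 117.1549… = kr 316.80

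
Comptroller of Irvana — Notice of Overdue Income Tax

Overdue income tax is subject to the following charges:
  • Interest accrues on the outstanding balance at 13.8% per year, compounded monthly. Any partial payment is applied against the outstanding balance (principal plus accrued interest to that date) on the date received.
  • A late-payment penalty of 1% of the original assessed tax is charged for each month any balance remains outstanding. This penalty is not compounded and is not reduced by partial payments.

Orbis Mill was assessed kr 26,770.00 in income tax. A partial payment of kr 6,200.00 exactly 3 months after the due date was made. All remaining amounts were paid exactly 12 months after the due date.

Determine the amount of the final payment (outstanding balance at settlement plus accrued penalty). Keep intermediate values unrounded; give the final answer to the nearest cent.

Monthly rate = 13.8% ÷ 12 = 1.15%
Balance at month 3: kr 26,770.0000 × (1 + 0.0115)^3 = kr 27,704.2267…
After kr 6,200.00 payment: kr 27,704.2267… − kr 6,200.00 = kr 21,504.2267…
Balance at month 12: kr 21,504.2267… × (1 + 0.0115)^9 = kr 23,835.0910…
Penalty: 12 × 1% × kr 26,770.00 = kr 3,212.40
Final settlement = outstanding balance + penalty = kr 23,835.0910… + kr 3,212.40 = kr 27,047.49

kr 27,047.49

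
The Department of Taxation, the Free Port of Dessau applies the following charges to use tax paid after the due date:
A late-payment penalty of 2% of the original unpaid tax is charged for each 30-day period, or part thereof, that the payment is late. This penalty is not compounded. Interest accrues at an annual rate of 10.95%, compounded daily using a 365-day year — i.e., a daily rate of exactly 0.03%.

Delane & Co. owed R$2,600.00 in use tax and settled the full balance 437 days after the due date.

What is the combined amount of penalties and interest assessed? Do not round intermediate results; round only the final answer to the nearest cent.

R$1,144.15

Penalty periods: ⌈437/30⌉ = 15; penalty = 15 × 2% × R$2,600.00 = R$780.00
Interest: R$2,600.00 × ((1 + 0.0003)^437 − 1) = R$2,600.00 × 0.14005937… = R$364.1544…
Penalties + interest = R$780.0000 + R$364.1544… = R$1,144.15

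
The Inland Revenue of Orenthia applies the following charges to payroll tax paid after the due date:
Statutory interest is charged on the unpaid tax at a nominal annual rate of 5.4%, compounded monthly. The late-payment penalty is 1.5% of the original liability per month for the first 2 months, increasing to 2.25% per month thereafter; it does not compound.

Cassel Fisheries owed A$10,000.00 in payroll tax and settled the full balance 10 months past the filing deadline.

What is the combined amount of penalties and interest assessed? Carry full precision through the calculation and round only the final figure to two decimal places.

Penalty, months 1–2: 2 × 1.5% × A$10,000.00 = A$300.00
Penalty, months 3–10: 8 × 2.25% × A$10,000.00 = A$1,800.00
Interest (5.4%/yr ÷ 12 = 0.45%/month): A$10,000.00 × ((1 + 0.0045)^10 − 1) = A$459.2227…
Penalties + interest = A$2,100.0000 + A$459.2227… = A$2,559.22

A$2,559.22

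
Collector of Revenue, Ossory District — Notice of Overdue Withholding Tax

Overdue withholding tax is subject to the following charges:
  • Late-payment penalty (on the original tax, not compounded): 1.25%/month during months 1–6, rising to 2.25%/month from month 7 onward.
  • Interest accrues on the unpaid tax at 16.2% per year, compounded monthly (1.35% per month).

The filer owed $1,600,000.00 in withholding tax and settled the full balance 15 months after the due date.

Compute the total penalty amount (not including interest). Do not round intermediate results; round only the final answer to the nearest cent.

$444,000.00

Penalty, months 1–6: 6 × 1.25% × $1,600,000.00 = $120,000.00
Penalty, months 7–15: 9 × 2.25% × $1,600,000.00 = $324,000.00
Total penalty = $120,000.00 + $324,000.00 = $444,000.00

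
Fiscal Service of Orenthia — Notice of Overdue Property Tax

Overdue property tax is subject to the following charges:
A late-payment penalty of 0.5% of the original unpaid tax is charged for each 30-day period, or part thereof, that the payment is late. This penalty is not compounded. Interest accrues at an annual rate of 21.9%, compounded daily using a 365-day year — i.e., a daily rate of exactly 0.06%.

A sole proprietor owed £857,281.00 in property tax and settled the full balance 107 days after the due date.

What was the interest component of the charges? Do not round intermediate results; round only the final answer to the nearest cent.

Interest: £857,281.00 × ((1 + 0.0006)^107 − 1) = £857,281.00 × 0.06628511… = £56,824.9653…

£56,824.97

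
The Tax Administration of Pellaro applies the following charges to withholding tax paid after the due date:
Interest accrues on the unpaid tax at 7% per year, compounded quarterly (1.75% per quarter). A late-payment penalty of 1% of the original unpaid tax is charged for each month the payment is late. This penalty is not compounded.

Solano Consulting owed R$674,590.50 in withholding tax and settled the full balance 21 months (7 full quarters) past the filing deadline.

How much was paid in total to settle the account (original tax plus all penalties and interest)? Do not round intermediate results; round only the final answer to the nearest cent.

Late-payment penalty = 1% × R$674,590.50 × 21 mo = R$141,664.01…
Interest: R$674,590.50 × ((1 + 0.0175)^7 − 1) = R$674,590.50 × 0.1291221… = R$87,104.5726…
Total = R$674,590.50 + R$141,664.0050 + R$87,104.5726… = R$903,359.08

R$903,359.08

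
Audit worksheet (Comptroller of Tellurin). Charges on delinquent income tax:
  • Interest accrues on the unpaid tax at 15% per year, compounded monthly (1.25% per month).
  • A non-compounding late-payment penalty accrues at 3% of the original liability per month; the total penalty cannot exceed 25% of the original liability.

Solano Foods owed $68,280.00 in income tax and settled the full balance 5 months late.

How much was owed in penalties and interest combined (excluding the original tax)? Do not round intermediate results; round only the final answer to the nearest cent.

Penalty: 5 × 3% × $68,280.00 = $10,242.00 (below the 25% cap of $17,070.00)
Interest: $68,280.00 × ((1 + 0.0125)^5 − 1) = $68,280.00 × 0.0640822… = $4,375.5294…
Penalties + interest = $10,242.0000 + $4,375.5294… = $14,617.53

$14,617.53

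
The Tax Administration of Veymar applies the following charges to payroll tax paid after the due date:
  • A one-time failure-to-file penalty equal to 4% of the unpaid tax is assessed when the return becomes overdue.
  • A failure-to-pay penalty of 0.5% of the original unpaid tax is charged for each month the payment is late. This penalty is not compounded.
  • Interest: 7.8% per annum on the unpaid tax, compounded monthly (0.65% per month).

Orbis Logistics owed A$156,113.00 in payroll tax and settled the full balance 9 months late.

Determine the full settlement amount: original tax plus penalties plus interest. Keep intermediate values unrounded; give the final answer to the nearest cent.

Failure-to-file penalty: 4% × A$156,113.00 = A$6,244.52
Failure-to-pay penalty: 9 × 0.5% × A$156,113.00 = A$7,025.09…
Interest: A$156,113.00 × ((1 + 0.0065)^9 − 1) = A$156,113.00 × 0.0600443… = A$9,373.6950…
Total = A$156,113.00 + A$13,269.6050 + A$9,373.6950… = A$178,756.30

A$178,756.30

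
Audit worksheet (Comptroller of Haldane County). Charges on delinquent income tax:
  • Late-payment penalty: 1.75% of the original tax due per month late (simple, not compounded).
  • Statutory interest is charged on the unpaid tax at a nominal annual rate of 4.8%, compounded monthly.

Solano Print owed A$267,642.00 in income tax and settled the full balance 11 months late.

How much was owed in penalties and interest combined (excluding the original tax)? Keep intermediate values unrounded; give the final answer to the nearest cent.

Late-payment penalty = 1.75% × A$267,642.00 × 11 mo = A$51,521.09…
Interest (4.8%/yr ÷ 12 = 0.4%/month): A$267,642.00 × ((1 + 0.004)^11 − 1) = A$12,014.6220…
Penalties + interest = A$51,521.0850 + A$12,014.6220… = A$63,535.71

A$63,535.71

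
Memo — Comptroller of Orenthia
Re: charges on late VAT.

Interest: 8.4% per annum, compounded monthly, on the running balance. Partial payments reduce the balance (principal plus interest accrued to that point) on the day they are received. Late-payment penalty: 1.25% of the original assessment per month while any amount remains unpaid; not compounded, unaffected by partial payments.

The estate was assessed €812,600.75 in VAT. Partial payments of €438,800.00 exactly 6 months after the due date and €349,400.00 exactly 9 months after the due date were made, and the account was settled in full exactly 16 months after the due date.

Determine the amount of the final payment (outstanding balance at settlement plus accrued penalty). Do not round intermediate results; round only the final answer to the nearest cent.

€233,683.78

Monthly rate = 8.4% ÷ 12 = 0.7%
Balance at month 6: €812,600.7500 × (1 + 0.007)^6 = €847,332.8468…
After €438,800.00 payment: €847,332.8468… − €438,800.00 = €408,532.8468…
Balance at month 9: €408,532.8468… × (1 + 0.007)^3 = €417,172.2311…
After €349,400.00 payment: €417,172.2311… − €349,400.00 = €67,772.2311…
Balance at month 16: €67,772.2311… × (1 + 0.007)^7 = €71,163.6274…
Penalty: 16 × 1.25% × €812,600.75 = €162,520.15
Final settlement = outstanding balance + penalty = €71,163.6274… + €162,520.15 = €233,683.78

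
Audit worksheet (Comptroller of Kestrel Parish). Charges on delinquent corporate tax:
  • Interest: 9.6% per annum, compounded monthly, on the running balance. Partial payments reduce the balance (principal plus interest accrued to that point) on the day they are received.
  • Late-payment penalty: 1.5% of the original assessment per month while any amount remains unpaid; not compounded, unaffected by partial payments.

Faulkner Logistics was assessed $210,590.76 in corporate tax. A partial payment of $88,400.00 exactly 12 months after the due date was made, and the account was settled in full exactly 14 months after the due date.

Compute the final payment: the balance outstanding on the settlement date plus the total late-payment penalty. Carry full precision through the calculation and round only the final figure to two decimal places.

$189,847.53

Monthly rate = 9.6% ÷ 12 = 0.8%
Balance at month 12: $210,590.7600 × (1 + 0.008)^12 = $231,721.1618…
After $88,400.00 payment: $231,721.1618… − $88,400.00 = $143,321.1618…
Balance at month 14: $143,321.1618… × (1 + 0.008)^2 = $145,623.4729…
Penalty: 14 × 1.5% × $210,590.76 = $44,224.06…
Final settlement = outstanding balance + penalty = $145,623.4729… + $44,224.06… = $189,847.53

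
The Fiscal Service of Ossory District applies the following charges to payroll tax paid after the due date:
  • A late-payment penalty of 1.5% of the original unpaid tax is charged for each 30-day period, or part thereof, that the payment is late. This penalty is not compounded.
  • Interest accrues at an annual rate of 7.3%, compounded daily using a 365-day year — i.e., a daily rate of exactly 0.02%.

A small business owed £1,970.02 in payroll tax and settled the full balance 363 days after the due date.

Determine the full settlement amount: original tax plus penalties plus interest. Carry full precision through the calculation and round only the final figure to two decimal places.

£2,502.50

Penalty periods: ⌈363/30⌉ = 13; penalty = 13 × 1.5% × £1,970.02 = £384.15…
Interest: £1,970.02 × ((1 + 0.0002)^363 − 1) = £1,970.02 × 0.07529253… = £148.3278…
Total = £1,970.02 + £384.1539 + £148.3278… = £2,502.50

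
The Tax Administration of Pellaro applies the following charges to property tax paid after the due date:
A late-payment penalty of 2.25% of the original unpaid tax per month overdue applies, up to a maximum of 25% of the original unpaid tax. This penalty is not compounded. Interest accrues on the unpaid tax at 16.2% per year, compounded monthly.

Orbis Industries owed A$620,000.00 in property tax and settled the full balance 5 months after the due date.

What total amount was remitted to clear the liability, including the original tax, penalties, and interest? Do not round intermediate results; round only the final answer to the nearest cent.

Penalty: 5 × 2.25% × A$620,000.00 = A$69,750.00 (below the 25% cap of A$155,000.00)
Interest (16.2%/yr ÷ 12 = 1.35%/month): A$620,000.00 × ((1 + 0.0135)^5 − 1) = A$42,995.3076…
Total = A$620,000.00 + A$69,750.0000 + A$42,995.3076… = A$732,745.31

A$732,745.31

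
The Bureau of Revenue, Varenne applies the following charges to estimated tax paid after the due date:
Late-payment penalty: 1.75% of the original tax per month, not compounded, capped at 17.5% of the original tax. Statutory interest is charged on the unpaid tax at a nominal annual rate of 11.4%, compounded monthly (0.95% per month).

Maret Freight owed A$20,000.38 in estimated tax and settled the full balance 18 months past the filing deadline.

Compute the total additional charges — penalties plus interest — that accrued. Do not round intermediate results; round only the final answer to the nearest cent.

Penalty (uncapped): 18 × 1.75% × A$20,000.38 = A$6,300.12…; cap = 17.5% × A$20,000.38 = A$3,500.07… → penalty = A$3,500.07…
Interest: A$20,000.38 × ((1 + 0.0095)^18 − 1) = A$20,000.38 × 0.1855335… = A$3,710.7399…
Penalties + interest = A$3,500.0665 + A$3,710.7399… = A$7,210.81

A$7,210.81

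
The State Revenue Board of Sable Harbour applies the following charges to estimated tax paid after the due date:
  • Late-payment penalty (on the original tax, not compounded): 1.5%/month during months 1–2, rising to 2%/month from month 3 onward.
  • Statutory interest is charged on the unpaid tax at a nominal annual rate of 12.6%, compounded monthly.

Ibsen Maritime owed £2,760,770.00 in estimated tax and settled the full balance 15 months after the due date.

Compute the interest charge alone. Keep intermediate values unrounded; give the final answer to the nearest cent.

Interest (12.6%/yr ÷ 12 = 1.05%/month): £2,760,770.00 × ((1 + 0.0105)^15 − 1) = £468,281.6724…

£468,281.67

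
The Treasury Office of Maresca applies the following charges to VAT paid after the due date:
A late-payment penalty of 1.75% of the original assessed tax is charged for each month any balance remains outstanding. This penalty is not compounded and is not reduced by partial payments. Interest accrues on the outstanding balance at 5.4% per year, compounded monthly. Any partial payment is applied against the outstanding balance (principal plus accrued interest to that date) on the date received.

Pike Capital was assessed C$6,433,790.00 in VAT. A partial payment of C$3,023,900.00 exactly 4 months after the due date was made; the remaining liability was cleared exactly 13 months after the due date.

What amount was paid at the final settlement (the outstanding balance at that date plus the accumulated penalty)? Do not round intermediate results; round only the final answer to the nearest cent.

Monthly rate = 5.4% ÷ 12 = 0.45%
Balance at month 4: C$6,433,790.0000 × (1 + 0.0045)^4 = C$6,550,382.2732…
After C$3,023,900.00 payment: C$6,550,382.2732… − C$3,023,900.00 = C$3,526,482.2732…
Balance at month 13: C$3,526,482.2732… × (1 + 0.0045)^9 = C$3,671,902.7874…
Penalty: 13 × 1.75% × C$6,433,790.00 = C$1,463,687.23…
Final settlement = outstanding balance + penalty = C$3,671,902.7874… + C$1,463,687.23… = C$5,135,590.01

C$5,135,590.01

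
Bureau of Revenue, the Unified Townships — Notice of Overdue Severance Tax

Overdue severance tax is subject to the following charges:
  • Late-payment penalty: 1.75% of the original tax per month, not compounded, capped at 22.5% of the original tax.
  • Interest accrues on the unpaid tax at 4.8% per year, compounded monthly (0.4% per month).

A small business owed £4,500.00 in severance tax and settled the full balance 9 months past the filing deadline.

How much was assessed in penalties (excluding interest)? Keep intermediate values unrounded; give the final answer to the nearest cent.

Penalty: 9 × 1.75% × £4,500.00 = £708.75 (below the 22.5% cap of £1,012.50)

£708.75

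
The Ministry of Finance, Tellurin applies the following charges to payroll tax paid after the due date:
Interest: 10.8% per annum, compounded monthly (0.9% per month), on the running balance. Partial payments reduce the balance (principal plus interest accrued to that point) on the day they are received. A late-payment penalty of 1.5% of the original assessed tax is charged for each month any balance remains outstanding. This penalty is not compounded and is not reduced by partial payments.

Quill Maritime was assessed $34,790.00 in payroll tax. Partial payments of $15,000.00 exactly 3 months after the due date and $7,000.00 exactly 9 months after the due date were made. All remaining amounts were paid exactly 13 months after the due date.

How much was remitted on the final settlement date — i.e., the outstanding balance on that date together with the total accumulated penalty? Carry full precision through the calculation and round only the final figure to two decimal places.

Balance at month 3: $34,790.0000 × (1 + 0.009)^3 = $35,737.8093…
After $15,000.00 payment: $35,737.8093… − $15,000.00 = $20,737.8093…
Balance at month 9: $20,737.8093… × (1 + 0.009)^6 = $21,883.1519…
After $7,000.00 payment: $21,883.1519… − $7,000.00 = $14,883.1519…
Balance at month 13: $14,883.1519… × (1 + 0.009)^4 = $15,426.2221…
Penalty: 13 × 1.5% × $34,790.00 = $6,784.05
Final settlement = outstanding balance + penalty = $15,426.2221… + $6,784.05 = $22,210.27

$22,210.27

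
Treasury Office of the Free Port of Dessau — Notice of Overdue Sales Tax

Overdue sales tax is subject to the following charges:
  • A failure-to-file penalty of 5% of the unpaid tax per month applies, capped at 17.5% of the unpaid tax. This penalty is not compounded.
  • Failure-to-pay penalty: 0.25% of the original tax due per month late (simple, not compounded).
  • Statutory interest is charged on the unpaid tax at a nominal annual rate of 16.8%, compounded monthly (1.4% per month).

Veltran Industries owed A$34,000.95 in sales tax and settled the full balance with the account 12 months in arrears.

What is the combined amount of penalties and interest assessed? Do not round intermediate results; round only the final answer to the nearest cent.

Failure-to-file: 12 × 5% × A$34,000.95 = A$20,400.57, capped at 17.5% × A$34,000.95 = A$5,950.17…
Failure-to-pay penalty = 0.25% × A$34,000.95 × 12 mo = A$1,020.03…
Interest: A$34,000.95 × ((1 + 0.014)^12 − 1) = A$34,000.95 × 0.1815591… = A$6,173.1829…
Penalties + interest = A$6,970.1948… + A$6,173.1829… = A$13,143.38

A$13,143.38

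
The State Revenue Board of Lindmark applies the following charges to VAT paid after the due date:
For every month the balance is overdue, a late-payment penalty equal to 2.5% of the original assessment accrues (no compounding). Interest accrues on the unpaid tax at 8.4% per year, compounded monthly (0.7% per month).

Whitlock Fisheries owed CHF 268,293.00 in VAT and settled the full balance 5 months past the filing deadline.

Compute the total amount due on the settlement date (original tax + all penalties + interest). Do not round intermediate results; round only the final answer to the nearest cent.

Late-payment penalty = 2.5% × CHF 268,293.00 × 5 mo = CHF 33,536.63…
Interest: CHF 268,293.00 × ((1 + 0.007)^5 − 1) = CHF 268,293.00 × 0.0354934… = CHF 9,522.6420…
Total = CHF 268,293.00 + CHF 33,536.6250 + CHF 9,522.6420… = CHF 311,352.27

CHF 311,352.27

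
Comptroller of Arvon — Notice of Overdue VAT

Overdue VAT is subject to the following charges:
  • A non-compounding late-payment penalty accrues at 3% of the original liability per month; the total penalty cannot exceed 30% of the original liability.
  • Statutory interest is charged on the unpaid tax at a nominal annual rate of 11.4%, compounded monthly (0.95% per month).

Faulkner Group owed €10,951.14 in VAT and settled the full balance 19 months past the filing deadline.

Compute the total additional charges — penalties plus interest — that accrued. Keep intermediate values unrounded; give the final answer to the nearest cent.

€5,440.48

Penalty (uncapped): 19 × 3% × €10,951.14 = €6,242.15…; cap = 30% × €10,951.14 = €3,285.34… → penalty = €3,285.34…
Interest: €10,951.14 × ((1 + 0.0095)^19 − 1) = €10,951.14 × 0.1967960… = €2,155.1409…
Penalties + interest = €3,285.3420 + €2,155.1409… = €5,440.48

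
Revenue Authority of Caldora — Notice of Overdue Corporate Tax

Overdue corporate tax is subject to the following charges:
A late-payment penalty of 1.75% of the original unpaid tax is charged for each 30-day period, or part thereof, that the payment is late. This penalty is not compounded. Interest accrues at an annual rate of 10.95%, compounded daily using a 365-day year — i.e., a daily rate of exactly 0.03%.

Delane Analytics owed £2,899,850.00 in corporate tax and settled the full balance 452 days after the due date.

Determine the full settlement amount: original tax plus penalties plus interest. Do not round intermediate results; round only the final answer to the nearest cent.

Penalty periods: ⌈452/30⌉ = 16; penalty = 16 × 1.75% × £2,899,850.00 = £811,958.00
Interest: £2,899,850.00 × ((1 + 0.0003)^452 − 1) = £2,899,850.00 × 0.14520042… = £421,059.4482…
Total = £2,899,850.00 + £811,958.0000 + £421,059.4482… = £4,132,867.45

£4,132,867.45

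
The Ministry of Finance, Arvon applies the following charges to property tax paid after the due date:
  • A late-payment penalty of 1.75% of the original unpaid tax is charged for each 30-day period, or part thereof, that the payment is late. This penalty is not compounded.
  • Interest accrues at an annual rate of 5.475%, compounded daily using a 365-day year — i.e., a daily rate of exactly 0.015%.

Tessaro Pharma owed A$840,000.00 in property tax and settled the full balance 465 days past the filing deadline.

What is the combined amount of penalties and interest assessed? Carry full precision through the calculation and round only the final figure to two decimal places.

A$295,876.96

Penalty periods: ⌈465/30⌉ = 16; penalty = 16 × 1.75% × A$840,000.00 = A$235,200.00
Interest: A$840,000.00 × ((1 + 0.00015)^465 − 1) = A$840,000.00 × 0.07223448… = A$60,676.9625…
Penalties + interest = A$235,200.0000 + A$60,676.9625… = A$295,876.96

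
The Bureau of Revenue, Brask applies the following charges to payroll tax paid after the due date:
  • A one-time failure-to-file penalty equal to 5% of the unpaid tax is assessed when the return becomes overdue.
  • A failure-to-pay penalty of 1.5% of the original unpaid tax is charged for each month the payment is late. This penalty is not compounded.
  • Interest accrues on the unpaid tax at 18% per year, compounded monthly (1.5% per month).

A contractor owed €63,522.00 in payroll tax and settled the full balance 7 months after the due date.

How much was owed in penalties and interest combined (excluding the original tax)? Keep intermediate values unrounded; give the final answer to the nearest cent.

Failure-to-file penalty: 5% × €63,522.00 = €3,176.10
Failure-to-pay penalty: 7 × 1.5% × €63,522.00 = €6,669.81
Interest: €63,522.00 × ((1 + 0.015)^7 − 1) = €63,522.00 × 0.1098449… = €6,977.5686…
Penalties + interest = €9,845.9100 + €6,977.5686… = €16,823.48

€16,823.48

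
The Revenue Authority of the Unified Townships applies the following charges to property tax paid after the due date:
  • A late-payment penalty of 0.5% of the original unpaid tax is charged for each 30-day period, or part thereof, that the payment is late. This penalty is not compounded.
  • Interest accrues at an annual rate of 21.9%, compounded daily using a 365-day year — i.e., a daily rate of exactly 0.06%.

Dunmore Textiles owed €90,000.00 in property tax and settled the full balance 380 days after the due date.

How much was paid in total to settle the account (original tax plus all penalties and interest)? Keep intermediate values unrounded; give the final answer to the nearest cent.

Penalty periods: ⌈380/30⌉ = 13; penalty = 13 × 0.5% × €90,000.00 = €5,850.00
Interest: €90,000.00 × ((1 + 0.0006)^380 − 1) = €90,000.00 × 0.25599945… = €23,039.9502…
Total = €90,000.00 + €5,850.0000 + €23,039.9502… = €118,889.95

€118,889.95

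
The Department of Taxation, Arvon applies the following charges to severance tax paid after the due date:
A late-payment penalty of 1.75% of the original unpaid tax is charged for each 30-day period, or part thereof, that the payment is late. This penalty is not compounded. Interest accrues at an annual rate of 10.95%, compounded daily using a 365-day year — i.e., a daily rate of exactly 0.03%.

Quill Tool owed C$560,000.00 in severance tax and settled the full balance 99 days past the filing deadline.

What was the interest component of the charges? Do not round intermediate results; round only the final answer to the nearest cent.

Interest: C$560,000.00 × ((1 + 0.0003)^99 − 1) = C$560,000.00 × 0.03014086… = C$16,878.8791…

C$16,878.88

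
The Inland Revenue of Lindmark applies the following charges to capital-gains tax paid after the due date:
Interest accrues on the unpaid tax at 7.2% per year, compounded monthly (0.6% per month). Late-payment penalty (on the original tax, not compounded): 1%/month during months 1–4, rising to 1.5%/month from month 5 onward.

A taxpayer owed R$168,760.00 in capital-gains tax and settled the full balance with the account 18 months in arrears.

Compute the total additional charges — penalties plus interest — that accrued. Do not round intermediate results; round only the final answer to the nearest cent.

R$61,376.04

Penalty, months 1–4: 4 × 1% × R$168,760.00 = R$6,750.40
Penalty, months 5–18: 14 × 1.5% × R$168,760.00 = R$35,439.60
Interest: R$168,760.00 × ((1 + 0.006)^18 − 1) = R$168,760.00 × 0.1136883… = R$19,186.0357…
Penalties + interest = R$42,190.0000 + R$19,186.0357… = R$61,376.04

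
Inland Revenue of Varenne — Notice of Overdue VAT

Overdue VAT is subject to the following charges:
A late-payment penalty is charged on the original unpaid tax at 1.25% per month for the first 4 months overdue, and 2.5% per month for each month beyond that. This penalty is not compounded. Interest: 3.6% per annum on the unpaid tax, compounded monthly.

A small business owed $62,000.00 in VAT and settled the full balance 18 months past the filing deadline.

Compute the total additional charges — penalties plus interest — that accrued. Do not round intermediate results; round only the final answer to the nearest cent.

Penalty, months 1–4: 4 × 1.25% × $62,000.00 = $3,100.00
Penalty, months 5–18: 14 × 2.5% × $62,000.00 = $21,700.00
Interest (3.6%/yr ÷ 12 = 0.3%/month): $62,000.00 × ((1 + 0.003)^18 − 1) = $3,434.7555…
Penalties + interest = $24,800.0000 + $3,434.7555… = $28,234.76

$28,234.76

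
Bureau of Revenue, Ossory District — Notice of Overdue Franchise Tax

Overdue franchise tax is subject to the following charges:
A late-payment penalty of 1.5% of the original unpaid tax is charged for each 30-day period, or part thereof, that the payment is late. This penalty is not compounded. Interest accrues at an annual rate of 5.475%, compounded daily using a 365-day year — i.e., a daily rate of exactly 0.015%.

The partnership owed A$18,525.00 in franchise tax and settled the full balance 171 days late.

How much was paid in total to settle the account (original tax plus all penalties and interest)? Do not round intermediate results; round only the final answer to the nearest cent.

A$20,673.53

Penalty periods: ⌈171/30⌉ = 6; penalty = 6 × 1.5% × A$18,525.00 = A$1,667.25
Interest: A$18,525.00 × ((1 + 0.00015)^171 − 1) = A$18,525.00 × 0.02597982… = A$481.2761…
Total = A$18,525.00 + A$1,667.2500 + A$481.2761… = A$20,673.53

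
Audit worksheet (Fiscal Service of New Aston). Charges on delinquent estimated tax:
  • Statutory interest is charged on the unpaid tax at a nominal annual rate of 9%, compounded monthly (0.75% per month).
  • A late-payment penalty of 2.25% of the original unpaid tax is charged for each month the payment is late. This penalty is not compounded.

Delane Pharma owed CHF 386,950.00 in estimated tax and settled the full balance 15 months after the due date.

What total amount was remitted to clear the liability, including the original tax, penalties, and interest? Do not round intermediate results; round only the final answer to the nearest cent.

CHF 563,438.90

Late-payment penalty: 15 × 2.25% × CHF 386,950.00 = CHF 130,595.63…
Interest: CHF 386,950.00 × ((1 + 0.0075)^15 − 1) = CHF 386,950.00 × 0.1186026… = CHF 45,893.2738…
Total = CHF 386,950.00 + CHF 130,595.6250 + CHF 45,893.2738… = CHF 563,438.90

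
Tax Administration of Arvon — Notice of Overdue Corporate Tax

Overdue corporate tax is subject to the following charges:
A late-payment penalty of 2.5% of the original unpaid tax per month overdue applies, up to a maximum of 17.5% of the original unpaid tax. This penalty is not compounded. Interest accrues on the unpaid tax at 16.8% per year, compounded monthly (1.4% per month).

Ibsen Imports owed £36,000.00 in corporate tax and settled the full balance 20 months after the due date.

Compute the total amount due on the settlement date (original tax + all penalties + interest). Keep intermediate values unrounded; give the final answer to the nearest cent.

£53,840.27

Penalty (uncapped): 20 × 2.5% × £36,000.00 = £18,000.00; cap = 17.5% × £36,000.00 = £6,300.00 → penalty = £6,300.00
Interest: £36,000.00 × ((1 + 0.014)^20 − 1) = £36,000.00 × 0.3205629… = £11,540.2653…
Total = £36,000.00 + £6,300.0000 + £11,540.2653… = £53,840.27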